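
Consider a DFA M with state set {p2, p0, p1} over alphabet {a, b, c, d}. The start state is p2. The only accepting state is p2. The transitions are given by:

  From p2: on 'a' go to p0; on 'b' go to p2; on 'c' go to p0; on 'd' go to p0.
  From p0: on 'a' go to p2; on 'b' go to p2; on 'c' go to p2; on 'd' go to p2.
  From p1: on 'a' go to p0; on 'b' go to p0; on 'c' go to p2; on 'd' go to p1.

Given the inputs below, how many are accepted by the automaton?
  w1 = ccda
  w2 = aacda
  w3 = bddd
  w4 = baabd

1

w1: p2 → p0 → p2 → p0 → p2  → end p2, accepted
w2: p2 → p0 → p2 → p0 → p2 → p0  → end p0, rejected
w3: p2 → p2 → p0 → p2 → p0  → end p0, rejected
w4: p2 → p2 → p0 → p2 → p2 → p0  → end p0, rejected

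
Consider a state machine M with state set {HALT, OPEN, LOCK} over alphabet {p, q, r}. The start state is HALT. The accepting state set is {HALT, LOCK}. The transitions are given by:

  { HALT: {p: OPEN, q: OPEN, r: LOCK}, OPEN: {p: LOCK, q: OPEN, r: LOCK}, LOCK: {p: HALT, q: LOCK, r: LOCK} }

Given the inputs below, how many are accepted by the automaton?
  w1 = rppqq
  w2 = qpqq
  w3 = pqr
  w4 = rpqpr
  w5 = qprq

w1:
  start at HALT
  read 'r': HALT → LOCK
  read 'p': LOCK → HALT
  read 'p': HALT → OPEN
  read 'q': OPEN → OPEN
  read 'q': OPEN → OPEN
  end OPEN, rejected
w2:
  start at HALT
  read 'q': HALT → OPEN
  read 'p': OPEN → LOCK
  read 'q': LOCK → LOCK
  read 'q': LOCK → LOCK
  end LOCK, accepted
w3:
  start at HALT
  read 'p': HALT → OPEN
  read 'q': OPEN → OPEN
  read 'r': OPEN → LOCK
  end LOCK, accepted
w4:
  start at HALT
  read 'r': HALT → LOCK
  read 'p': LOCK → HALT
  read 'q': HALT → OPEN
  read 'p': OPEN → LOCK
  read 'r': LOCK → LOCK
  end LOCK, accepted
w5:
  start at HALT
  read 'q': HALT → OPEN
  read 'p': OPEN → LOCK
  read 'r': LOCK → LOCK
  read 'q': LOCK → LOCK
  end LOCK, accepted

4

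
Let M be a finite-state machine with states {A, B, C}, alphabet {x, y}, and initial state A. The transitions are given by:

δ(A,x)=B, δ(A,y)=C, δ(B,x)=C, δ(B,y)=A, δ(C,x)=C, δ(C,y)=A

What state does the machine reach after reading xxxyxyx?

Trace: A -x-> B -x-> C -x-> C -y-> A -x-> B -y-> A -x-> B

B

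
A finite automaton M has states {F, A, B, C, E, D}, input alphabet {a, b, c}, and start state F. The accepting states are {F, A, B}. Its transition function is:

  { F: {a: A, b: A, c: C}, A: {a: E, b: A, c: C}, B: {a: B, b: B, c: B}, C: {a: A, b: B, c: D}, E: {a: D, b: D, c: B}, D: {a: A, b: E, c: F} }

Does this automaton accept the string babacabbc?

No

Trace: F -b-> A -a-> E -b-> D -a-> A -c-> C -a-> A -b-> A -b-> A -c-> C
End state C is not accepting.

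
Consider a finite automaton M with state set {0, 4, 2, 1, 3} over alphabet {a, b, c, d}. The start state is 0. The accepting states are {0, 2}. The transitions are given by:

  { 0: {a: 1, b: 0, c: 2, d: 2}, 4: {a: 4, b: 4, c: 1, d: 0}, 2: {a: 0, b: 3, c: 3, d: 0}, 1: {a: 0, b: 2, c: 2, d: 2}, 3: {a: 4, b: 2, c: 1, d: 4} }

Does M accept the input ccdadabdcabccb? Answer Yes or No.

Yes

start at 0
read 'c': 0 → 2
read 'c': 2 → 3
read 'd': 3 → 4
read 'a': 4 → 4
read 'd': 4 → 0
read 'a': 0 → 1
read 'b': 1 → 2
read 'd': 2 → 0
read 'c': 0 → 2
read 'a': 2 → 0
read 'b': 0 → 0
read 'c': 0 → 2
read 'c': 2 → 3
read 'b': 3 → 2
End state 2 is accepting.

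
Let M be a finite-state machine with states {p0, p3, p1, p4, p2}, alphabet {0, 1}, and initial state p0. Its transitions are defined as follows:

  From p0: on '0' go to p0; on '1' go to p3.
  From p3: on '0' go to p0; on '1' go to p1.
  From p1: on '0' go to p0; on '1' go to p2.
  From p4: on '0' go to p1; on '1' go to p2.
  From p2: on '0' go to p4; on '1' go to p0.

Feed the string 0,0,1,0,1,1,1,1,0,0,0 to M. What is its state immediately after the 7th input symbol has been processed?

p2

Trace: p0 -0-> p0 -0-> p0 -1-> p3 -0-> p0 -1-> p3 -1-> p1 -1-> p2
After 7 symbols: p2.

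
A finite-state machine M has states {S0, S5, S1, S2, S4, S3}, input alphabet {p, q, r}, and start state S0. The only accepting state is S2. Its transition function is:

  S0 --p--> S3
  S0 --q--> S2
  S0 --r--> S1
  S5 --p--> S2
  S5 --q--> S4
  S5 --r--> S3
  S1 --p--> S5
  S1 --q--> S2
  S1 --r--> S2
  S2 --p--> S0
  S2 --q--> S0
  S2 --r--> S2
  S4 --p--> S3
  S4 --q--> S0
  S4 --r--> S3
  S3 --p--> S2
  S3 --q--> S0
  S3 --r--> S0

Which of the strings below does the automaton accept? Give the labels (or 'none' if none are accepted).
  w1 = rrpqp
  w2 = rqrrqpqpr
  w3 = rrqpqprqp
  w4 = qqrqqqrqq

w4

w1: Trace: S0 -r-> S1 -r-> S2 -p-> S0 -q-> S2 -p-> S0  → end S0, rejected
w2: Trace: S0 -r-> S1 -q-> S2 -r-> S2 -r-> S2 -q-> S0 -p-> S3 -q-> S0 -p-> S3 -r-> S0  → end S0, rejected
w3: Trace: S0 -r-> S1 -r-> S2 -q-> S0 -p-> S3 -q-> S0 -p-> S3 -r-> S0 -q-> S2 -p-> S0  → end S0, rejected
w4: Trace: S0 -q-> S2 -q-> S0 -r-> S1 -q-> S2 -q-> S0 -q-> S2 -r-> S2 -q-> S0 -q-> S2  → end S2, accepted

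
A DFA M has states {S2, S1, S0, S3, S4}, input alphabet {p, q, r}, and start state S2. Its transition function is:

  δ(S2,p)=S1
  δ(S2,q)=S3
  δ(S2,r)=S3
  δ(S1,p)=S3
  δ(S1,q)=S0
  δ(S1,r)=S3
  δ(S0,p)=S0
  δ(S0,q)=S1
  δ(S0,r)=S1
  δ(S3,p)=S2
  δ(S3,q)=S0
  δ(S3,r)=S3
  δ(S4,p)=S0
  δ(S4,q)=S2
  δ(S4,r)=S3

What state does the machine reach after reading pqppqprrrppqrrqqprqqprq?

S0

S2 → S1 → S0 → S0 → S0 → S1 → S3 → S3 → S3 → S3 → S2 → S1 → S0 → S1 → S3 → S0 → S1 → S3 → S3 → S0 → S1 → S3 → S3 → S0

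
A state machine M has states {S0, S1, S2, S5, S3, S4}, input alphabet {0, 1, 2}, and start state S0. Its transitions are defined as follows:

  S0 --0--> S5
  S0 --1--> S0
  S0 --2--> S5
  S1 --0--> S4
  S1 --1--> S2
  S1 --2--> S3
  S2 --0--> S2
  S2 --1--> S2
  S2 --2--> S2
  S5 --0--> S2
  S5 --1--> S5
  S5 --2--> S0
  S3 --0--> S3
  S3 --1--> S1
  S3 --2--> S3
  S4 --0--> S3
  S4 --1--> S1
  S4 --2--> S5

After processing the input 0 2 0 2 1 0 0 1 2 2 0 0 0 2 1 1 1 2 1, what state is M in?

start at S0
read '0': S0 → S5
read '2': S5 → S0
read '0': S0 → S5
read '2': S5 → S0
read '1': S0 → S0
read '0': S0 → S5
read '0': S5 → S2
read '1': S2 → S2
read '2': S2 → S2
read '2': S2 → S2
read '0': S2 → S2
read '0': S2 → S2
read '0': S2 → S2
read '2': S2 → S2
read '1': S2 → S2
read '1': S2 → S2
read '1': S2 → S2
read '2': S2 → S2
read '1': S2 → S2

S2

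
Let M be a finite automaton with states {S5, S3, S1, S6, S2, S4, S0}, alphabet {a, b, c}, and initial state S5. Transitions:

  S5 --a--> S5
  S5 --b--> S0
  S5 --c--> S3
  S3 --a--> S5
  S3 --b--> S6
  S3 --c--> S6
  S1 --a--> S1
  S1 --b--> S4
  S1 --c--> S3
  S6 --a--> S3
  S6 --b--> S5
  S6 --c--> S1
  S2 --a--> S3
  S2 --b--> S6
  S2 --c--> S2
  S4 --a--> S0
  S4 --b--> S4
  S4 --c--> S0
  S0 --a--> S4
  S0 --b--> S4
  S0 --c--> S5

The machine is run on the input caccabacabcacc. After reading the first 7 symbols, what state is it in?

S5 → S3 → S5 → S3 → S6 → S3 → S6 → S3
After 7 symbols: S3.

S3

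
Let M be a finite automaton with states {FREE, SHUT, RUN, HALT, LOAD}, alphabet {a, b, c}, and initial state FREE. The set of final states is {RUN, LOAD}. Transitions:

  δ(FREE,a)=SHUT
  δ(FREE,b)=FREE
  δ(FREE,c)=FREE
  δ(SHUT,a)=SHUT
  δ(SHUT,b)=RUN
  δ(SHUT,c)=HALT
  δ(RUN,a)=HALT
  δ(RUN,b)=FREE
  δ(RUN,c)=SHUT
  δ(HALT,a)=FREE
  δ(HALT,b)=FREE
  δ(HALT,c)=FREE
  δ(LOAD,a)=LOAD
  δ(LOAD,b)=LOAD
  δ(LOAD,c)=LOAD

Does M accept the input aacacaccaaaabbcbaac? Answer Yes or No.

No

FREE → SHUT → SHUT → HALT → FREE → FREE → SHUT → HALT → FREE → SHUT → SHUT → SHUT → SHUT → RUN → FREE → FREE → FREE → SHUT → SHUT → HALT
End state HALT is not accepting.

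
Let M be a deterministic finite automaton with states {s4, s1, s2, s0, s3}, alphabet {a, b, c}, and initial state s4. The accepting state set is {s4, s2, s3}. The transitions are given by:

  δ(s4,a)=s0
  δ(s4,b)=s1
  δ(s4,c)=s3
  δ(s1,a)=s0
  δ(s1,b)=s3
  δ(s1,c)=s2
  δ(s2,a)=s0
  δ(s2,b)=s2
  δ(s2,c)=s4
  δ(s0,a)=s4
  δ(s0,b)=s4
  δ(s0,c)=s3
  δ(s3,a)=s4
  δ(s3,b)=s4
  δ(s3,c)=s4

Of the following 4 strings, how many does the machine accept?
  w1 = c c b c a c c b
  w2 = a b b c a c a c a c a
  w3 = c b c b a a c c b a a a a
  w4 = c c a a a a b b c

w1: Trace: s4 -c-> s3 -c-> s4 -b-> s1 -c-> s2 -a-> s0 -c-> s3 -c-> s4 -b-> s1  → end s1, rejected
w2: Trace: s4 -a-> s0 -b-> s4 -b-> s1 -c-> s2 -a-> s0 -c-> s3 -a-> s4 -c-> s3 -a-> s4 -c-> s3 -a-> s4  → end s4, accepted
w3: Trace: s4 -c-> s3 -b-> s4 -c-> s3 -b-> s4 -a-> s0 -a-> s4 -c-> s3 -c-> s4 -b-> s1 -a-> s0 -a-> s4 -a-> s0 -a-> s4  → end s4, accepted
w4: Trace: s4 -c-> s3 -c-> s4 -a-> s0 -a-> s4 -a-> s0 -a-> s4 -b-> s1 -b-> s3 -c-> s4  → end s4, accepted

3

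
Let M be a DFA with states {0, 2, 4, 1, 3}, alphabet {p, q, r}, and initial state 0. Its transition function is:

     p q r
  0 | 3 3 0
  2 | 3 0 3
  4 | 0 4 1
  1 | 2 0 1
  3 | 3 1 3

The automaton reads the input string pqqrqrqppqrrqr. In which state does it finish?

0

Trace: 0 -p-> 3 -q-> 1 -q-> 0 -r-> 0 -q-> 3 -r-> 3 -q-> 1 -p-> 2 -p-> 3 -q-> 1 -r-> 1 -r-> 1 -q-> 0 -r-> 0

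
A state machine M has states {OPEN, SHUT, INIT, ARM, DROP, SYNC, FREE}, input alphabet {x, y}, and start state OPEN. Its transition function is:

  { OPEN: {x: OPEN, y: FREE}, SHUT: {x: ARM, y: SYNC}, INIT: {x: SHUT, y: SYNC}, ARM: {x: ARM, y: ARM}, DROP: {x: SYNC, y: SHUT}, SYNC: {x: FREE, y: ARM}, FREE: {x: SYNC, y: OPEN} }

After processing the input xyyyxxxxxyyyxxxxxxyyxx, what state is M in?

start at OPEN
read 'x': OPEN → OPEN
read 'y': OPEN → FREE
read 'y': FREE → OPEN
read 'y': OPEN → FREE
read 'x': FREE → SYNC
read 'x': SYNC → FREE
read 'x': FREE → SYNC
read 'x': SYNC → FREE
read 'x': FREE → SYNC
read 'y': SYNC → ARM
read 'y': ARM → ARM
read 'y': ARM → ARM
read 'x': ARM → ARM
read 'x': ARM → ARM
read 'x': ARM → ARM
read 'x': ARM → ARM
read 'x': ARM → ARM
read 'x': ARM → ARM
read 'y': ARM → ARM
read 'y': ARM → ARM
read 'x': ARM → ARM
read 'x': ARM → ARM

ARM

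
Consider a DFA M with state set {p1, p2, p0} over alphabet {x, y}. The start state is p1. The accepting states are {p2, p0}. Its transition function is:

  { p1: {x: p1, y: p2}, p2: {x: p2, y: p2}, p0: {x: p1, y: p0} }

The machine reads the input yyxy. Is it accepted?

start at p1
read 'y': p1 → p2
read 'y': p2 → p2
read 'x': p2 → p2
read 'y': p2 → p2
End state p2 is accepting.

Yes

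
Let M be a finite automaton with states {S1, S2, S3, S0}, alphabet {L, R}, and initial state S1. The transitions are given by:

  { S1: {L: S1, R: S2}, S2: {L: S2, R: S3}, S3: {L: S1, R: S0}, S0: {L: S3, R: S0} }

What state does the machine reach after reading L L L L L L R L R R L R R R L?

S3

start at S1
read 'L': S1 → S1
read 'L': S1 → S1
read 'L': S1 → S1
read 'L': S1 → S1
read 'L': S1 → S1
read 'L': S1 → S1
read 'R': S1 → S2
read 'L': S2 → S2
read 'R': S2 → S3
read 'R': S3 → S0
read 'L': S0 → S3
read 'R': S3 → S0
read 'R': S0 → S0
read 'R': S0 → S0
read 'L': S0 → S3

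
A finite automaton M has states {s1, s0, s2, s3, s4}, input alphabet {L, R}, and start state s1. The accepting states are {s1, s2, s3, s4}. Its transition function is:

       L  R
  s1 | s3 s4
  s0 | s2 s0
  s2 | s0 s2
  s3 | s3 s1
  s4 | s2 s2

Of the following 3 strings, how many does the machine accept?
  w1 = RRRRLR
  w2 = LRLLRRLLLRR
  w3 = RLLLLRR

1

w1: Trace: s1 -R-> s4 -R-> s2 -R-> s2 -R-> s2 -L-> s0 -R-> s0  → end s0, rejected
w2: Trace: s1 -L-> s3 -R-> s1 -L-> s3 -L-> s3 -R-> s1 -R-> s4 -L-> s2 -L-> s0 -L-> s2 -R-> s2 -R-> s2  → end s2, accepted
w3: Trace: s1 -R-> s4 -L-> s2 -L-> s0 -L-> s2 -L-> s0 -R-> s0 -R-> s0  → end s0, rejected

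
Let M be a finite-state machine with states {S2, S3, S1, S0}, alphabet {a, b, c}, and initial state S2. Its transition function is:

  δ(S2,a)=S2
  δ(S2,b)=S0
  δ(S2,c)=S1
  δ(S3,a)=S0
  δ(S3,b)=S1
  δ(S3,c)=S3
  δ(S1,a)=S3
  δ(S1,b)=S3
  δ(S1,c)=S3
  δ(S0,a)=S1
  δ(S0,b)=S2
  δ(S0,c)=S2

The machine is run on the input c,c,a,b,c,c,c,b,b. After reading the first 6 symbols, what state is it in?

S3

start at S2
read 'c': S2 → S1
read 'c': S1 → S3
read 'a': S3 → S0
read 'b': S0 → S2
read 'c': S2 → S1
read 'c': S1 → S3
After 6 symbols: S3.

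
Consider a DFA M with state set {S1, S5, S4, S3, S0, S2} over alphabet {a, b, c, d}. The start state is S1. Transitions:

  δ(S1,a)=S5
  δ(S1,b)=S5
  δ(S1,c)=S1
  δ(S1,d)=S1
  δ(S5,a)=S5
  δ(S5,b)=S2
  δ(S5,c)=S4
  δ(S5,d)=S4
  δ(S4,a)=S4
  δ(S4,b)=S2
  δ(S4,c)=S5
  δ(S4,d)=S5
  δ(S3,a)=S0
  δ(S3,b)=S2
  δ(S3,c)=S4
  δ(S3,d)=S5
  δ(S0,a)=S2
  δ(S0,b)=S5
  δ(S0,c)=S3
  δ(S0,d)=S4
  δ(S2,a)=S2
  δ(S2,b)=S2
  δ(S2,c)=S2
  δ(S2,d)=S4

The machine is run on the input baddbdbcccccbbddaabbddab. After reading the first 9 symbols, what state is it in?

S2

Trace: S1 -b-> S5 -a-> S5 -d-> S4 -d-> S5 -b-> S2 -d-> S4 -b-> S2 -c-> S2 -c-> S2
After 9 symbols: S2.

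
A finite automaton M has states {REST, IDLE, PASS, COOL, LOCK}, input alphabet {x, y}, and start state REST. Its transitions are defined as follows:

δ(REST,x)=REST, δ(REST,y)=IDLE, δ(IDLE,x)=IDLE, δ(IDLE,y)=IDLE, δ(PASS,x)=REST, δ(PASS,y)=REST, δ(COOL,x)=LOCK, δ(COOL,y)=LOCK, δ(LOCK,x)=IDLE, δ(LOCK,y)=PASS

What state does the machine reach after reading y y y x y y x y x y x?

start at REST
read 'y': REST → IDLE
read 'y': IDLE → IDLE
read 'y': IDLE → IDLE
read 'x': IDLE → IDLE
read 'y': IDLE → IDLE
read 'y': IDLE → IDLE
read 'x': IDLE → IDLE
read 'y': IDLE → IDLE
read 'x': IDLE → IDLE
read 'y': IDLE → IDLE
read 'x': IDLE → IDLE

IDLE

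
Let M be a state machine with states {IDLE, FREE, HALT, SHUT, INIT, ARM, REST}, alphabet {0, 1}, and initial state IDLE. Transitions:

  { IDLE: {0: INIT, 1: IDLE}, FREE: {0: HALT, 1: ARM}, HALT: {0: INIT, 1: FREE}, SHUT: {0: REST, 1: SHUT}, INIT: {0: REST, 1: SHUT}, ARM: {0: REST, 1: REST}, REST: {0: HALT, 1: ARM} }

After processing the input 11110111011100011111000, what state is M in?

start at IDLE
read '1': IDLE → IDLE
read '1': IDLE → IDLE
read '1': IDLE → IDLE
read '1': IDLE → IDLE
read '0': IDLE → INIT
read '1': INIT → SHUT
read '1': SHUT → SHUT
read '1': SHUT → SHUT
read '0': SHUT → REST
read '1': REST → ARM
read '1': ARM → REST
read '1': REST → ARM
read '0': ARM → REST
read '0': REST → HALT
read '0': HALT → INIT
read '1': INIT → SHUT
read '1': SHUT → SHUT
read '1': SHUT → SHUT
read '1': SHUT → SHUT
read '1': SHUT → SHUT
read '0': SHUT → REST
read '0': REST → HALT
read '0': HALT → INIT

INIT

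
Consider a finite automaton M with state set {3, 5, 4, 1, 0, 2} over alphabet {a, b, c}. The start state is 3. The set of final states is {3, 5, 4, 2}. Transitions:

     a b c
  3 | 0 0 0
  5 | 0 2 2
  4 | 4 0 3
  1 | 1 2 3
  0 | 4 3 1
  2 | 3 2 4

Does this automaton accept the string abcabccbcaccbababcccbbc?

start at 3
read 'a': 3 → 0
read 'b': 0 → 3
read 'c': 3 → 0
read 'a': 0 → 4
read 'b': 4 → 0
read 'c': 0 → 1
read 'c': 1 → 3
read 'b': 3 → 0
read 'c': 0 → 1
read 'a': 1 → 1
read 'c': 1 → 3
read 'c': 3 → 0
read 'b': 0 → 3
read 'a': 3 → 0
read 'b': 0 → 3
read 'a': 3 → 0
read 'b': 0 → 3
read 'c': 3 → 0
read 'c': 0 → 1
read 'c': 1 → 3
read 'b': 3 → 0
read 'b': 0 → 3
read 'c': 3 → 0
End state 0 is not accepting.

No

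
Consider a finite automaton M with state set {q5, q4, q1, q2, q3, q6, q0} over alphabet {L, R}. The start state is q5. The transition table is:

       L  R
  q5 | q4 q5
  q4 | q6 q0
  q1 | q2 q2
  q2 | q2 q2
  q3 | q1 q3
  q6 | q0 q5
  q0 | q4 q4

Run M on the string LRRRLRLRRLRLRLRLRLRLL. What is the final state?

q6

start at q5
read 'L': q5 → q4
read 'R': q4 → q0
read 'R': q0 → q4
read 'R': q4 → q0
read 'L': q0 → q4
read 'R': q4 → q0
read 'L': q0 → q4
read 'R': q4 → q0
read 'R': q0 → q4
read 'L': q4 → q6
read 'R': q6 → q5
read 'L': q5 → q4
read 'R': q4 → q0
read 'L': q0 → q4
read 'R': q4 → q0
read 'L': q0 → q4
read 'R': q4 → q0
read 'L': q0 → q4
read 'R': q4 → q0
read 'L': q0 → q4
read 'L': q4 → q6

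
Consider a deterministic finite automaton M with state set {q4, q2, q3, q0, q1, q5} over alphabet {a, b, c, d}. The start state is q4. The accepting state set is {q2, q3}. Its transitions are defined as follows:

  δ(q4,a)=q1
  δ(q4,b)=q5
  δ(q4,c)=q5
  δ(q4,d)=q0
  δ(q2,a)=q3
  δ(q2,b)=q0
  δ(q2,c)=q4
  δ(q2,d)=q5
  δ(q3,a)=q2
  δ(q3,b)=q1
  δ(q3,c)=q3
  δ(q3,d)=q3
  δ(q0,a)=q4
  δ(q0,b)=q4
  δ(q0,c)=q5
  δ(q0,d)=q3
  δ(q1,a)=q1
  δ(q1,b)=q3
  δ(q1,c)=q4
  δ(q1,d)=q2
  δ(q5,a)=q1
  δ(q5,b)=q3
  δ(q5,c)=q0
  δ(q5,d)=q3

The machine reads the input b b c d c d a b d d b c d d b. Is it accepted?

No

Trace: q4 -b-> q5 -b-> q3 -c-> q3 -d-> q3 -c-> q3 -d-> q3 -a-> q2 -b-> q0 -d-> q3 -d-> q3 -b-> q1 -c-> q4 -d-> q0 -d-> q3 -b-> q1
End state q1 is not accepting.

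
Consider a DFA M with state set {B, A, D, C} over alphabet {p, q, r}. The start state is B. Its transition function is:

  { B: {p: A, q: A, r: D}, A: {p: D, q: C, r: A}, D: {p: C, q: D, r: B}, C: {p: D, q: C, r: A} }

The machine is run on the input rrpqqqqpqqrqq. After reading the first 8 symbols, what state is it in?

D

B → D → B → A → C → C → C → C → D
After 8 symbols: D.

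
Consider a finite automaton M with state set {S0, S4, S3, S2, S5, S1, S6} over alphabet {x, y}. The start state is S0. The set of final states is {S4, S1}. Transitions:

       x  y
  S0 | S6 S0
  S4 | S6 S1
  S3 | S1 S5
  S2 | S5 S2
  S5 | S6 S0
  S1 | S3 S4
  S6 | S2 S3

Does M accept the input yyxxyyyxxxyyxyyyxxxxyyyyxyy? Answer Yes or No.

No

S0 → S0 → S0 → S6 → S2 → S2 → S2 → S2 → S5 → S6 → S2 → S2 → S2 → S5 → S0 → S0 → S0 → S6 → S2 → S5 → S6 → S3 → S5 → S0 → S0 → S6 → S3 → S5
End state S5 is not accepting.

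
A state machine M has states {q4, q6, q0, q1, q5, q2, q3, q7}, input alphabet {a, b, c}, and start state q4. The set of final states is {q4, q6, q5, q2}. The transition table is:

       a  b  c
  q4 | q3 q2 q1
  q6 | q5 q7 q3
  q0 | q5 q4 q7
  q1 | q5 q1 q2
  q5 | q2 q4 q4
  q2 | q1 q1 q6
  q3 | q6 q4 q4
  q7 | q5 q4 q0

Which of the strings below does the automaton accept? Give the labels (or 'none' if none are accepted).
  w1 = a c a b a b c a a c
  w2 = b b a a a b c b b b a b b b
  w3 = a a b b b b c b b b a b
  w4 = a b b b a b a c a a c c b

w1: q4 → q3 → q4 → q3 → q4 → q3 → q4 → q1 → q5 → q2 → q6  → end q6, accepted
w2: q4 → q2 → q1 → q5 → q2 → q1 → q1 → q2 → q1 → q1 → q1 → q5 → q4 → q2 → q1  → end q1, rejected
w3: q4 → q3 → q6 → q7 → q4 → q2 → q1 → q2 → q1 → q1 → q1 → q5 → q4  → end q4, accepted
w4: q4 → q3 → q4 → q2 → q1 → q5 → q4 → q3 → q4 → q3 → q6 → q3 → q4 → q2  → end q2, accepted

w1, w3, w4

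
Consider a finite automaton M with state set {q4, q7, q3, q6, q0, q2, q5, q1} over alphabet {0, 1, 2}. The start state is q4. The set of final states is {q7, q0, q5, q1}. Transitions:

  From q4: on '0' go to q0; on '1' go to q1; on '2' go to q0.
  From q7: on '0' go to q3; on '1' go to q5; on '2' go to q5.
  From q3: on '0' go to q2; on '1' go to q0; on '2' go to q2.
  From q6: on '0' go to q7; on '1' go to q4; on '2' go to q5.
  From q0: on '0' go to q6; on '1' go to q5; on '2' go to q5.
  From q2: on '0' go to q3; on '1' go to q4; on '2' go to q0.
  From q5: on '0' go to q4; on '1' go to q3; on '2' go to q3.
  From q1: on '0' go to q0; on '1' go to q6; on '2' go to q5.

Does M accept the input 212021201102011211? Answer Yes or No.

Trace: q4 -2-> q0 -1-> q5 -2-> q3 -0-> q2 -2-> q0 -1-> q5 -2-> q3 -0-> q2 -1-> q4 -1-> q1 -0-> q0 -2-> q5 -0-> q4 -1-> q1 -1-> q6 -2-> q5 -1-> q3 -1-> q0
End state q0 is accepting.

Yes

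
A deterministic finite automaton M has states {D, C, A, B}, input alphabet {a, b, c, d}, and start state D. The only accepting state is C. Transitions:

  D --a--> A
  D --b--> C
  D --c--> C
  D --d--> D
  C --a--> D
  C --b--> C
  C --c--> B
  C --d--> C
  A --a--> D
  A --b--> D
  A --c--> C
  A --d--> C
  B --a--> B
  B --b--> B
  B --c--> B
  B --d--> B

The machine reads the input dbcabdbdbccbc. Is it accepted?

No

D → D → C → B → B → B → B → B → B → B → B → B → B → B
End state B is not accepting.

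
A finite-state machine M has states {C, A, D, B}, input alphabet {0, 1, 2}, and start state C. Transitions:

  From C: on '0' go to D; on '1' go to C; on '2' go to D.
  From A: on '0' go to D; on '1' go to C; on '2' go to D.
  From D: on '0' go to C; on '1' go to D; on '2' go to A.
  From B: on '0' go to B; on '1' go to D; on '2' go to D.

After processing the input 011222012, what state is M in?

A

start at C
read '0': C → D
read '1': D → D
read '1': D → D
read '2': D → A
read '2': A → D
read '2': D → A
read '0': A → D
read '1': D → D
read '2': D → A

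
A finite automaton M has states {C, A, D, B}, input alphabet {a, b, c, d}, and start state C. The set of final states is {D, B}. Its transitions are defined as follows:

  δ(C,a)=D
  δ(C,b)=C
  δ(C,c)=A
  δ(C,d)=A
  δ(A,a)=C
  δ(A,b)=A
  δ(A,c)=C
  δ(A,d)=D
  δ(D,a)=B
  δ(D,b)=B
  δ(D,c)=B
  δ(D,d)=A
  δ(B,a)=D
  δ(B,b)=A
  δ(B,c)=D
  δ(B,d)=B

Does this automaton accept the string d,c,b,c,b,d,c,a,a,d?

Yes

start at C
read 'd': C → A
read 'c': A → C
read 'b': C → C
read 'c': C → A
read 'b': A → A
read 'd': A → D
read 'c': D → B
read 'a': B → D
read 'a': D → B
read 'd': B → B
End state B is accepting.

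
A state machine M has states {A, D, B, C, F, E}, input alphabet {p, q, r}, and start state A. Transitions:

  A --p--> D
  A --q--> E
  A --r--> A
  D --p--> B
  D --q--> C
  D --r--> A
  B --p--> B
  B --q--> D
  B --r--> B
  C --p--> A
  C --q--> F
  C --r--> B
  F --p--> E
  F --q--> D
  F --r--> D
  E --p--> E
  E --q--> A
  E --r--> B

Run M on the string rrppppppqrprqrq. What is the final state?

Trace: A -r-> A -r-> A -p-> D -p-> B -p-> B -p-> B -p-> B -p-> B -q-> D -r-> A -p-> D -r-> A -q-> E -r-> B -q-> D

D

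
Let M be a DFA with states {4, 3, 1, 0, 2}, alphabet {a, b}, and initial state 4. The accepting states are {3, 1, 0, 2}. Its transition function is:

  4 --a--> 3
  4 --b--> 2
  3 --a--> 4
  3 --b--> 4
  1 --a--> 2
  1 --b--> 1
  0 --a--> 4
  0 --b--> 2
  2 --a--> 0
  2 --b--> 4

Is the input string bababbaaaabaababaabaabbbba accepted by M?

Yes

start at 4
read 'b': 4 → 2
read 'a': 2 → 0
read 'b': 0 → 2
read 'a': 2 → 0
read 'b': 0 → 2
read 'b': 2 → 4
read 'a': 4 → 3
read 'a': 3 → 4
read 'a': 4 → 3
read 'a': 3 → 4
read 'b': 4 → 2
read 'a': 2 → 0
read 'a': 0 → 4
read 'b': 4 → 2
read 'a': 2 → 0
read 'b': 0 → 2
read 'a': 2 → 0
read 'a': 0 → 4
read 'b': 4 → 2
read 'a': 2 → 0
read 'a': 0 → 4
read 'b': 4 → 2
read 'b': 2 → 4
read 'b': 4 → 2
read 'b': 2 → 4
read 'a': 4 → 3
End state 3 is accepting.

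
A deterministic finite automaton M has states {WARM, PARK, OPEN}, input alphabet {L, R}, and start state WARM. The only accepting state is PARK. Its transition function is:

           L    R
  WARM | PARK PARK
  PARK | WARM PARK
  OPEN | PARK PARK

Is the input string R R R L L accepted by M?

Trace: WARM -R-> PARK -R-> PARK -R-> PARK -L-> WARM -L-> PARK
End state PARK is accepting.

Yes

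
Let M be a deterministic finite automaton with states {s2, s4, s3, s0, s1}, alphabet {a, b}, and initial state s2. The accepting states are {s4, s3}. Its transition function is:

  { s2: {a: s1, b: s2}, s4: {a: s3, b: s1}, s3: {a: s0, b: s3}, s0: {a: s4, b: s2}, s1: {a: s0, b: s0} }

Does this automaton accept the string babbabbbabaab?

Trace: s2 -b-> s2 -a-> s1 -b-> s0 -b-> s2 -a-> s1 -b-> s0 -b-> s2 -b-> s2 -a-> s1 -b-> s0 -a-> s4 -a-> s3 -b-> s3
End state s3 is accepting.

Yes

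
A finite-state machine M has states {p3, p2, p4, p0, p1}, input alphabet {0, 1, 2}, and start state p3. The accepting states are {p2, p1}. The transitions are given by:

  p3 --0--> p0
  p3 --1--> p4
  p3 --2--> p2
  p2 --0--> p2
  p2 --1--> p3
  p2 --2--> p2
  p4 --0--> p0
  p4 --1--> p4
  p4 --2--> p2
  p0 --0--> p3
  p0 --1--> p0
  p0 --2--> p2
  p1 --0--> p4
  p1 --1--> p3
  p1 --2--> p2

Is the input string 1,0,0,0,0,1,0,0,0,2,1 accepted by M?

Trace: p3 -1-> p4 -0-> p0 -0-> p3 -0-> p0 -0-> p3 -1-> p4 -0-> p0 -0-> p3 -0-> p0 -2-> p2 -1-> p3
End state p3 is not accepting.

No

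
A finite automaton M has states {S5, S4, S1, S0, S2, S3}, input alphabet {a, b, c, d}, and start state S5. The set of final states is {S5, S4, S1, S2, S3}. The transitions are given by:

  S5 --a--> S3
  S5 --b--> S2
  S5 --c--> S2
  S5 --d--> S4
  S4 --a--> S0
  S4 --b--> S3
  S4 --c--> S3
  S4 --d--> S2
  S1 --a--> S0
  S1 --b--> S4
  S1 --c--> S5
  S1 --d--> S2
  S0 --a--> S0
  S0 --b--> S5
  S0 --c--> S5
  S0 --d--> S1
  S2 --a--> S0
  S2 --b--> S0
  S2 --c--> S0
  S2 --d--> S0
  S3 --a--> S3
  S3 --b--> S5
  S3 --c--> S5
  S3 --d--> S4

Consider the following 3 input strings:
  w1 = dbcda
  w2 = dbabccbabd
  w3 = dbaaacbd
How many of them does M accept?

w1: Trace: S5 -d-> S4 -b-> S3 -c-> S5 -d-> S4 -a-> S0  → end S0, rejected
w2: Trace: S5 -d-> S4 -b-> S3 -a-> S3 -b-> S5 -c-> S2 -c-> S0 -b-> S5 -a-> S3 -b-> S5 -d-> S4  → end S4, accepted
w3: Trace: S5 -d-> S4 -b-> S3 -a-> S3 -a-> S3 -a-> S3 -c-> S5 -b-> S2 -d-> S0  → end S0, rejected

1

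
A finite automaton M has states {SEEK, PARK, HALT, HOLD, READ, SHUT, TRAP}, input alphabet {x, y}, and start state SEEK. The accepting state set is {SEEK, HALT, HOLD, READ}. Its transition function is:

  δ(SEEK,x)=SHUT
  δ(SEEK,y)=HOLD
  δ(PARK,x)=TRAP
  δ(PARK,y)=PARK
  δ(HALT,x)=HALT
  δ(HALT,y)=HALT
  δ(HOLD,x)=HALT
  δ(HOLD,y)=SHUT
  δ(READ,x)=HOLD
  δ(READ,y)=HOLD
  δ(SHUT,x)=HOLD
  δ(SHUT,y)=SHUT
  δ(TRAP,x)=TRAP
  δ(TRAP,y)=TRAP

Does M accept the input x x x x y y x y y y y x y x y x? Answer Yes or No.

SEEK → SHUT → HOLD → HALT → HALT → HALT → HALT → HALT → HALT → HALT → HALT → HALT → HALT → HALT → HALT → HALT → HALT
End state HALT is accepting.

Yes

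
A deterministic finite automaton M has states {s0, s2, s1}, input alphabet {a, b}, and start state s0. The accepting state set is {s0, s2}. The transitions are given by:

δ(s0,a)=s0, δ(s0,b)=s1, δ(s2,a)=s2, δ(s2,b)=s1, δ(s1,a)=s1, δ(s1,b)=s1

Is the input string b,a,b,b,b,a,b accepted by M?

Trace: s0 -b-> s1 -a-> s1 -b-> s1 -b-> s1 -b-> s1 -a-> s1 -b-> s1
End state s1 is not accepting.

No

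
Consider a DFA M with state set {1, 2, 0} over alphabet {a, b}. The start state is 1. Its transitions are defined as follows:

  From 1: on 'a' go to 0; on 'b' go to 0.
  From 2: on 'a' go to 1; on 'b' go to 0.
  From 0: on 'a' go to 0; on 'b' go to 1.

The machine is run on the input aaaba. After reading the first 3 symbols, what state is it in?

1 → 0 → 0 → 0
After 3 symbols: 0.

0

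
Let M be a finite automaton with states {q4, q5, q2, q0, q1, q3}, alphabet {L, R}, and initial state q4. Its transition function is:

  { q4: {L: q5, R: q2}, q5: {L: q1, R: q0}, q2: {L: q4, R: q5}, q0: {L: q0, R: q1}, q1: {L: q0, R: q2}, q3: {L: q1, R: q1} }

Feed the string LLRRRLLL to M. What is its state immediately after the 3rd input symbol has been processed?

q4 → q5 → q1 → q2
After 3 symbols: q2.

q2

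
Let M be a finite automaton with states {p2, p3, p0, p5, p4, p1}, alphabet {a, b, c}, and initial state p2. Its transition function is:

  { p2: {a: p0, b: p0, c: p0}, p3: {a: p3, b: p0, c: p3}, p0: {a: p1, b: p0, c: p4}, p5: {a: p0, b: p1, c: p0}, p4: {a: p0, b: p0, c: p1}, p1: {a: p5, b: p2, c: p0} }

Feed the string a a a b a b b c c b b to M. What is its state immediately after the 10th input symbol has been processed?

start at p2
read 'a': p2 → p0
read 'a': p0 → p1
read 'a': p1 → p5
read 'b': p5 → p1
read 'a': p1 → p5
read 'b': p5 → p1
read 'b': p1 → p2
read 'c': p2 → p0
read 'c': p0 → p4
read 'b': p4 → p0
After 10 symbols: p0.

p0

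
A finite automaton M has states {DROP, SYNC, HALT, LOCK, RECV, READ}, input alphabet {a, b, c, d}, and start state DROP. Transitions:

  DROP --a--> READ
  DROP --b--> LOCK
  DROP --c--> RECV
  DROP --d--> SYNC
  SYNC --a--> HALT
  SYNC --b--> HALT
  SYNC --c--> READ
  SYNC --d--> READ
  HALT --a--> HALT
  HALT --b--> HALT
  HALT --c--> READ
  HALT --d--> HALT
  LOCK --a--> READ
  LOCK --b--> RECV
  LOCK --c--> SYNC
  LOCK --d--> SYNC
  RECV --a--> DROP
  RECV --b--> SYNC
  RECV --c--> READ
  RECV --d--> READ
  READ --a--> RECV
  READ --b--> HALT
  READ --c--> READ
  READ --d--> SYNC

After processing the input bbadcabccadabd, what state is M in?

start at DROP
read 'b': DROP → LOCK
read 'b': LOCK → RECV
read 'a': RECV → DROP
read 'd': DROP → SYNC
read 'c': SYNC → READ
read 'a': READ → RECV
read 'b': RECV → SYNC
read 'c': SYNC → READ
read 'c': READ → READ
read 'a': READ → RECV
read 'd': RECV → READ
read 'a': READ → RECV
read 'b': RECV → SYNC
read 'd': SYNC → READ

READ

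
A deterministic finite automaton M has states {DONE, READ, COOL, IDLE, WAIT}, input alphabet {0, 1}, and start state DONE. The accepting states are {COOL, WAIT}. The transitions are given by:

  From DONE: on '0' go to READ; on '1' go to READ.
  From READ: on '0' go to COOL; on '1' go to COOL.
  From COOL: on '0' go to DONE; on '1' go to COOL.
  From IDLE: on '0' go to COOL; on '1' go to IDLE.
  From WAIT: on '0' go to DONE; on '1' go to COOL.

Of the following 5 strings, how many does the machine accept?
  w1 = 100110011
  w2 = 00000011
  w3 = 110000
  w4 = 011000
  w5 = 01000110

w1: DONE → READ → COOL → DONE → READ → COOL → DONE → READ → COOL → COOL  → end COOL, accepted
w2: DONE → READ → COOL → DONE → READ → COOL → DONE → READ → COOL  → end COOL, accepted
w3: DONE → READ → COOL → DONE → READ → COOL → DONE  → end DONE, rejected
w4: DONE → READ → COOL → COOL → DONE → READ → COOL  → end COOL, accepted
w5: DONE → READ → COOL → DONE → READ → COOL → COOL → COOL → DONE  → end DONE, rejected

3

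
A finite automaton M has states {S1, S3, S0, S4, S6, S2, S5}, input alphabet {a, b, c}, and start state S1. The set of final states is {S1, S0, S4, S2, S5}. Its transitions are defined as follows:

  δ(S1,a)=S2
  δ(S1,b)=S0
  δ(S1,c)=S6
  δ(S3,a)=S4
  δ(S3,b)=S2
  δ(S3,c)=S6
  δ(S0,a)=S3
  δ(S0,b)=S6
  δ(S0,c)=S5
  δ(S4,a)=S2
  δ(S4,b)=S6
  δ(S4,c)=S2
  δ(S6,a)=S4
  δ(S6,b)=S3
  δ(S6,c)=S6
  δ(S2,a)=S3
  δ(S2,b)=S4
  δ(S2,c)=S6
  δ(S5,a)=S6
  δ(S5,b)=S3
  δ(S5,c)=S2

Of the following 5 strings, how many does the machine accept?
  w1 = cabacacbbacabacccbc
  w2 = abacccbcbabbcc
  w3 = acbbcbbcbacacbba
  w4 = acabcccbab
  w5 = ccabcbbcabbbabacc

0

w1: S1 → S6 → S4 → S6 → S4 → S2 → S3 → S6 → S3 → S2 → S3 → S6 → S4 → S6 → S4 → S2 → S6 → S6 → S3 → S6  → end S6, rejected
w2: S1 → S2 → S4 → S2 → S6 → S6 → S6 → S3 → S6 → S3 → S4 → S6 → S3 → S6 → S6  → end S6, rejected
w3: S1 → S2 → S6 → S3 → S2 → S6 → S3 → S2 → S6 → S3 → S4 → S2 → S3 → S6 → S3 → S2 → S3  → end S3, rejected
w4: S1 → S2 → S6 → S4 → S6 → S6 → S6 → S6 → S3 → S4 → S6  → end S6, rejected
w5: S1 → S6 → S6 → S4 → S6 → S6 → S3 → S2 → S6 → S4 → S6 → S3 → S2 → S3 → S2 → S3 → S6 → S6  → end S6, rejected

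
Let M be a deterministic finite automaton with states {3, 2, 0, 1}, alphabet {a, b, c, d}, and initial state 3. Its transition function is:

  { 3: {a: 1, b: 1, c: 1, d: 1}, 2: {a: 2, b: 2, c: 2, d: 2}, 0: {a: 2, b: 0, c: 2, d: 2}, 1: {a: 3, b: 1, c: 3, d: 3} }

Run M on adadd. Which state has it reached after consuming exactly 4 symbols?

3 → 1 → 3 → 1 → 3
After 4 symbols: 3.

3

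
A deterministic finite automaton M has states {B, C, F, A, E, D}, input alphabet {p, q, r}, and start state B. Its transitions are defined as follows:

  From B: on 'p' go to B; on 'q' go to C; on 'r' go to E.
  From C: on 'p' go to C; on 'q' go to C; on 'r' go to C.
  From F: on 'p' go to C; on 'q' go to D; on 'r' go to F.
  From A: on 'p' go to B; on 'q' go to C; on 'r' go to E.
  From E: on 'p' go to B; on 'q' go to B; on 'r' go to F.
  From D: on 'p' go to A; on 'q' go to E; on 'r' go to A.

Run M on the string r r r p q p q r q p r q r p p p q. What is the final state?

C

Trace: B -r-> E -r-> F -r-> F -p-> C -q-> C -p-> C -q-> C -r-> C -q-> C -p-> C -r-> C -q-> C -r-> C -p-> C -p-> C -p-> C -q-> C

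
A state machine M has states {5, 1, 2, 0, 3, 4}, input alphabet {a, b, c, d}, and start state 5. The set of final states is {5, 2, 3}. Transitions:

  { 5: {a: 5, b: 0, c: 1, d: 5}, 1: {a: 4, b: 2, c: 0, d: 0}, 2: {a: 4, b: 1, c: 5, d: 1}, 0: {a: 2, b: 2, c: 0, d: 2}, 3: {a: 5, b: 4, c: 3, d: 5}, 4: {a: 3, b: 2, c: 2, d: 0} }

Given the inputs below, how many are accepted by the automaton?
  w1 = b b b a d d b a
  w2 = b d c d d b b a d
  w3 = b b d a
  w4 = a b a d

w1:
  start at 5
  read 'b': 5 → 0
  read 'b': 0 → 2
  read 'b': 2 → 1
  read 'a': 1 → 4
  read 'd': 4 → 0
  read 'd': 0 → 2
  read 'b': 2 → 1
  read 'a': 1 → 4
  end 4, rejected
w2:
  start at 5
  read 'b': 5 → 0
  read 'd': 0 → 2
  read 'c': 2 → 5
  read 'd': 5 → 5
  read 'd': 5 → 5
  read 'b': 5 → 0
  read 'b': 0 → 2
  read 'a': 2 → 4
  read 'd': 4 → 0
  end 0, rejected
w3:
  start at 5
  read 'b': 5 → 0
  read 'b': 0 → 2
  read 'd': 2 → 1
  read 'a': 1 → 4
  end 4, rejected
w4:
  start at 5
  read 'a': 5 → 5
  read 'b': 5 → 0
  read 'a': 0 → 2
  read 'd': 2 → 1
  end 1, rejected

0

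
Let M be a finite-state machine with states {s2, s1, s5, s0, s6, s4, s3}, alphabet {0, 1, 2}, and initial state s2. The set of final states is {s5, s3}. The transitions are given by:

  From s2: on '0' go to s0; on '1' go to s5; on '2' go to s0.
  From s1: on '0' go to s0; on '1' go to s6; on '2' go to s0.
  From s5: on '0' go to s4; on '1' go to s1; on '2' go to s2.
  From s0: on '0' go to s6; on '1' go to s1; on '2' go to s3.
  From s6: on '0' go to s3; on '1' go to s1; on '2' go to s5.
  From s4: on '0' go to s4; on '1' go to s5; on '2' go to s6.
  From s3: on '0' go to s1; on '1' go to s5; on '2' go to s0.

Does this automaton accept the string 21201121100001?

Trace: s2 -2-> s0 -1-> s1 -2-> s0 -0-> s6 -1-> s1 -1-> s6 -2-> s5 -1-> s1 -1-> s6 -0-> s3 -0-> s1 -0-> s0 -0-> s6 -1-> s1
End state s1 is not accepting.

No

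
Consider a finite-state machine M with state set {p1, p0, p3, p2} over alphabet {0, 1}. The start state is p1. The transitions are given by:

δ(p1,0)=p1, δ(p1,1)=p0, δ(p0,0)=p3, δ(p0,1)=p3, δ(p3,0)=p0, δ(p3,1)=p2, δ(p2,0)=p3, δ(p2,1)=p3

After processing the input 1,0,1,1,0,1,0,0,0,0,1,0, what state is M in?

Trace: p1 -1-> p0 -0-> p3 -1-> p2 -1-> p3 -0-> p0 -1-> p3 -0-> p0 -0-> p3 -0-> p0 -0-> p3 -1-> p2 -0-> p3

p3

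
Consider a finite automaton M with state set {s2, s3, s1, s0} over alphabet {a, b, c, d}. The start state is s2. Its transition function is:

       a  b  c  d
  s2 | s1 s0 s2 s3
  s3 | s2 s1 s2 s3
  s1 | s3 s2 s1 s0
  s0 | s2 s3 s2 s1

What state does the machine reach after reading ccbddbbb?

start at s2
read 'c': s2 → s2
read 'c': s2 → s2
read 'b': s2 → s0
read 'd': s0 → s1
read 'd': s1 → s0
read 'b': s0 → s3
read 'b': s3 → s1
read 'b': s1 → s2

s2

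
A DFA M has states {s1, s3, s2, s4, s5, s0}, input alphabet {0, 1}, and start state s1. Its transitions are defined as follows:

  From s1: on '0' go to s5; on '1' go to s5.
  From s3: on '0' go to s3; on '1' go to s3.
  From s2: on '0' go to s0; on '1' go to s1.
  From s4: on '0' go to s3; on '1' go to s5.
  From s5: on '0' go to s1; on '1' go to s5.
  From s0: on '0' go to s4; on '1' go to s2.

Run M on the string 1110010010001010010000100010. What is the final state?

s1

start at s1
read '1': s1 → s5
read '1': s5 → s5
read '1': s5 → s5
read '0': s5 → s1
read '0': s1 → s5
read '1': s5 → s5
read '0': s5 → s1
read '0': s1 → s5
read '1': s5 → s5
read '0': s5 → s1
read '0': s1 → s5
read '0': s5 → s1
read '1': s1 → s5
read '0': s5 → s1
read '1': s1 → s5
read '0': s5 → s1
read '0': s1 → s5
read '1': s5 → s5
read '0': s5 → s1
read '0': s1 → s5
read '0': s5 → s1
read '0': s1 → s5
read '1': s5 → s5
read '0': s5 → s1
read '0': s1 → s5
read '0': s5 → s1
read '1': s1 → s5
read '0': s5 → s1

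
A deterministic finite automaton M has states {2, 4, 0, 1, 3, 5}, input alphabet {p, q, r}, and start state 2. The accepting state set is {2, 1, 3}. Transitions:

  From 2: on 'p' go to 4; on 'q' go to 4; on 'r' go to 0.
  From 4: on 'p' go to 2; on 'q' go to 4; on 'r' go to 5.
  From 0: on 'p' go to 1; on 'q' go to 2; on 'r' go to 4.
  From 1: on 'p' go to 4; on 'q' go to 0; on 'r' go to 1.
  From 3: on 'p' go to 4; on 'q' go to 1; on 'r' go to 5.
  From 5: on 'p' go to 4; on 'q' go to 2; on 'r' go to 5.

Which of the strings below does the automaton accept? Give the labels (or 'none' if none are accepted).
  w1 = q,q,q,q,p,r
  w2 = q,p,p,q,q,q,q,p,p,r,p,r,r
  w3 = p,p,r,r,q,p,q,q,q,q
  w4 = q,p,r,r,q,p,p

w1:
  start at 2
  read 'q': 2 → 4
  read 'q': 4 → 4
  read 'q': 4 → 4
  read 'q': 4 → 4
  read 'p': 4 → 2
  read 'r': 2 → 0
  end 0, rejected
w2:
  start at 2
  read 'q': 2 → 4
  read 'p': 4 → 2
  read 'p': 2 → 4
  read 'q': 4 → 4
  read 'q': 4 → 4
  read 'q': 4 → 4
  read 'q': 4 → 4
  read 'p': 4 → 2
  read 'p': 2 → 4
  read 'r': 4 → 5
  read 'p': 5 → 4
  read 'r': 4 → 5
  read 'r': 5 → 5
  end 5, rejected
w3:
  start at 2
  read 'p': 2 → 4
  read 'p': 4 → 2
  read 'r': 2 → 0
  read 'r': 0 → 4
  read 'q': 4 → 4
  read 'p': 4 → 2
  read 'q': 2 → 4
  read 'q': 4 → 4
  read 'q': 4 → 4
  read 'q': 4 → 4
  end 4, rejected
w4:
  start at 2
  read 'q': 2 → 4
  read 'p': 4 → 2
  read 'r': 2 → 0
  read 'r': 0 → 4
  read 'q': 4 → 4
  read 'p': 4 → 2
  read 'p': 2 → 4
  end 4, rejected

none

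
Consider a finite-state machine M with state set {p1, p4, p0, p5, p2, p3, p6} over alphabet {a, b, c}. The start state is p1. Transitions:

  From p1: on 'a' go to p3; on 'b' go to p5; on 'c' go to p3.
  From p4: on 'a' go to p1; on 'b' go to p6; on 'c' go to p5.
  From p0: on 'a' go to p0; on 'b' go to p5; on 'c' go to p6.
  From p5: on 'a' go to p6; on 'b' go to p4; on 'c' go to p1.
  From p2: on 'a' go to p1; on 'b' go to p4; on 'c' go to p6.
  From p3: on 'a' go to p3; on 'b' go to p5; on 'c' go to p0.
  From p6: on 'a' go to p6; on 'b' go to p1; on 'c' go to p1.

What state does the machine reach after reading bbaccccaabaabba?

start at p1
read 'b': p1 → p5
read 'b': p5 → p4
read 'a': p4 → p1
read 'c': p1 → p3
read 'c': p3 → p0
read 'c': p0 → p6
read 'c': p6 → p1
read 'a': p1 → p3
read 'a': p3 → p3
read 'b': p3 → p5
read 'a': p5 → p6
read 'a': p6 → p6
read 'b': p6 → p1
read 'b': p1 → p5
read 'a': p5 → p6

p6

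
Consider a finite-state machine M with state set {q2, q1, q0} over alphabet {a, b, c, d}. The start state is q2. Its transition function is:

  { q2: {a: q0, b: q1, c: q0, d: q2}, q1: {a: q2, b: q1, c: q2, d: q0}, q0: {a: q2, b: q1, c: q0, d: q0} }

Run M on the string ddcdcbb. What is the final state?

q2 → q2 → q2 → q0 → q0 → q0 → q1 → q1

q1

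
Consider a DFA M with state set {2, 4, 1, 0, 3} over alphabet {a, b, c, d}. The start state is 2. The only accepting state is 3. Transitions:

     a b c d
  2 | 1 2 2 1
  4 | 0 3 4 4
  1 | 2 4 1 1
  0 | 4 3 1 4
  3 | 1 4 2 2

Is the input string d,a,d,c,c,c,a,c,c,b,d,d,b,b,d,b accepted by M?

Trace: 2 -d-> 1 -a-> 2 -d-> 1 -c-> 1 -c-> 1 -c-> 1 -a-> 2 -c-> 2 -c-> 2 -b-> 2 -d-> 1 -d-> 1 -b-> 4 -b-> 3 -d-> 2 -b-> 2
End state 2 is not accepting.

No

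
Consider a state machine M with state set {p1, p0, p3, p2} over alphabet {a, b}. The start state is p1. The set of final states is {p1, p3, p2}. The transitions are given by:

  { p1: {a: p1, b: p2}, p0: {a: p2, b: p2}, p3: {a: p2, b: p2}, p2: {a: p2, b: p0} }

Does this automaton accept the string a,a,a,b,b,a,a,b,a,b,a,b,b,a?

p1 → p1 → p1 → p1 → p2 → p0 → p2 → p2 → p0 → p2 → p0 → p2 → p0 → p2 → p2
End state p2 is accepting.

Yes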